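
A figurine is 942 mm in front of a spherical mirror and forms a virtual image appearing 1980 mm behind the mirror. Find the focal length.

f = 1800 mm (concave)

Virtual image ⇒ d_i = −1980 mm.
1/f = 1/d_o + 1/d_i = 1/(942) + 1/(-1980) = 0.0005565, so f = 1800 mm.
Since f is positive, the spherical mirror is concave.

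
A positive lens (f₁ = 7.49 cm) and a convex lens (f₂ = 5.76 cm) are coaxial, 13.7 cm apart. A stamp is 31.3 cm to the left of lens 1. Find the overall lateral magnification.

Lens 1: 1/d_i1 = 1/(7.49) − 1/(31.3) = 0.1016, so d_i1 = 9.846 cm; m₁ = −d_i1/d_o1 = -0.3146.
d_o2 = 13.7 − (9.846) = 3.854 cm.
Lens 2: 1/d_i2 = 1/(5.76) − 1/(3.854) = -0.08586, so d_i2 = -11.65 cm; m₂ = −d_i2/d_o2 = +3.022.
m = m₁·m₂ = (-0.3146)(+3.022) = -0.951.

m = -0.951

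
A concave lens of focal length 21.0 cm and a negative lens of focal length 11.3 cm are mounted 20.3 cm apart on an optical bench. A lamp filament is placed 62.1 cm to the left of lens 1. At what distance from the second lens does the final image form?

8.60 cm

Lens 1 is diverging, so f₁ = −21.0 cm.
Lens 1: 1/d_i1 = 1/f₁ − 1/d_o1 = 1/(-21.0) − 1/(62.1) = -0.06372, so d_i1 = -15.69 cm.
The intermediate image is 15.69 cm to the left of lens 1 (virtual), which is 20.3 − (-15.69) = 35.99 cm to the left of lens 2, so d_o2 = +35.99 cm.
Lens 2 is diverging, so f₂ = −11.3 cm.
Lens 2: 1/d_i2 = 1/f₂ − 1/d_o2 = 1/(-11.3) − 1/(35.99) = -0.1163, so d_i2 = -8.60 cm.
The final image is virtual, 8.60 cm to the left of lens 2 (overall magnification ≈ 0.060).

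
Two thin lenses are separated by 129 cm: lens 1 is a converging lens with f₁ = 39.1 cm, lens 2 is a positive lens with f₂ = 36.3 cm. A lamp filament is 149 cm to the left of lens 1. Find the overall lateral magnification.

m = +0.325

Lens 1: 1/d_i1 = 1/(39.1) − 1/(149) = 0.01886, so d_i1 = 53.01 cm; m₁ = −d_i1/d_o1 = -0.3558.
d_o2 = 129 − (53.01) = 75.99 cm.
Lens 2: 1/d_i2 = 1/(36.3) − 1/(75.99) = 0.01439, so d_i2 = 69.50 cm; m₂ = −d_i2/d_o2 = -0.9146.
m = m₁·m₂ = (-0.3558)(-0.9146) = +0.325.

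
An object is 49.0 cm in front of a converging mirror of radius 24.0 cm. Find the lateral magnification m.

m = -0.324

f = R/2 = 24.0/2 = 12.00 cm.
1/d_i = 1/f − 1/d_o = 1/(12.00) − 1/(49.0) = 0.06293, so d_i = 15.89 cm.
m = −d_i/d_o = −(15.89)/(49.0) = -0.324.
The image is real, inverted and reduced, in front of the mirror.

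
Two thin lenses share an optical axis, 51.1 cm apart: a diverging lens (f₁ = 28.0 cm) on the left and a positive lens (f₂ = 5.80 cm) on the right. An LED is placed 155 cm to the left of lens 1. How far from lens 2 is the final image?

6.29 cm

Lens 1 is diverging, so f₁ = −28.0 cm.
Lens 1: 1/d_i1 = 1/f₁ − 1/d_o1 = 1/(-28.0) − 1/(155) = -0.04217, so d_i1 = -23.72 cm.
The intermediate image is 23.72 cm to the left of lens 1 (virtual), which is 51.1 − (-23.72) = 74.82 cm to the left of lens 2, so d_o2 = +74.82 cm.
Lens 2: 1/d_i2 = 1/f₂ − 1/d_o2 = 1/(5.80) − 1/(74.82) = 0.1590, so d_i2 = 6.29 cm.
The final image is real, 6.29 cm to the right of lens 2 (overall magnification ≈ -0.013).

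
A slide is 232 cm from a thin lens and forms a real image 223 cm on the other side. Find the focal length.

Real image ⇒ d_i = +223 cm.
1/f = 1/d_o + 1/d_i = 1/(232) + 1/(223) = 0.008795, so f = 114 cm.
Since f is positive, the thin lens is converging.

f = 114 cm (converging)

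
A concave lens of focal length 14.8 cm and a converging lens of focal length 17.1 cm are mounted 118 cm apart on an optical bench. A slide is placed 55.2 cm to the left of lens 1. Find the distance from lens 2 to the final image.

Lens 1 is diverging, so f₁ = −14.8 cm.
Lens 1: 1/d_i1 = 1/f₁ − 1/d_o1 = 1/(-14.8) − 1/(55.2) = -0.08568, so d_i1 = -11.67 cm.
The intermediate image is 11.67 cm to the left of lens 1 (virtual), which is 118 − (-11.67) = 129.7 cm to the left of lens 2, so d_o2 = +129.7 cm.
Lens 2: 1/d_i2 = 1/f₂ − 1/d_o2 = 1/(17.1) − 1/(129.7) = 0.05077, so d_i2 = 19.7 cm.
The final image is real, 19.7 cm to the right of lens 2 (overall magnification ≈ -0.032).

19.7 cm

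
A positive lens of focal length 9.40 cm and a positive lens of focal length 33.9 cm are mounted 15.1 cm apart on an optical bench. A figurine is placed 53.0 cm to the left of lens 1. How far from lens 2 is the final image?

Lens 1: 1/d_i1 = 1/f₁ − 1/d_o1 = 1/(9.40) − 1/(53.0) = 0.08752, so d_i1 = 11.43 cm.
The intermediate image is 11.43 cm to the right of lens 1, which is 15.1 − (11.43) = 3.670 cm to the left of lens 2, so d_o2 = +3.670 cm.
Lens 2: 1/d_i2 = 1/f₂ − 1/d_o2 = 1/(33.9) − 1/(3.670) = -0.2430, so d_i2 = -4.12 cm.
The final image is virtual, 4.12 cm to the left of lens 2 (overall magnification ≈ -0.24).

4.12 cm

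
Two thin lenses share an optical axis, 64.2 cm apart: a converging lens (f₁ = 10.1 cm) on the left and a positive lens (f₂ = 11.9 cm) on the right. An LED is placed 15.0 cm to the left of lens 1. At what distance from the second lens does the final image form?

18.5 cm

Lens 1: 1/d_i1 = 1/f₁ − 1/d_o1 = 1/(10.1) − 1/(15.0) = 0.03234, so d_i1 = 30.92 cm.
The intermediate image is 30.92 cm to the right of lens 1, which is 64.2 − (30.92) = 33.28 cm to the left of lens 2, so d_o2 = +33.28 cm.
Lens 2: 1/d_i2 = 1/f₂ − 1/d_o2 = 1/(11.9) − 1/(33.28) = 0.05399, so d_i2 = 18.5 cm.
The final image is real, 18.5 cm to the right of lens 2 (overall magnification ≈ 1.1).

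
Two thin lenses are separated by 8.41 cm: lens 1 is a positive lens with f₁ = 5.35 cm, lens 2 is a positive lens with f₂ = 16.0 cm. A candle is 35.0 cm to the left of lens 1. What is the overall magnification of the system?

Lens 1: 1/d_i1 = 1/(5.35) − 1/(35.0) = 0.1583, so d_i1 = 6.315 cm; m₁ = −d_i1/d_o1 = -0.1804.
d_o2 = 8.41 − (6.315) = 2.095 cm.
Lens 2: 1/d_i2 = 1/(16.0) − 1/(2.095) = -0.4148, so d_i2 = -2.411 cm; m₂ = −d_i2/d_o2 = +1.151.
m = m₁·m₂ = (-0.1804)(+1.151) = -0.208.

m = -0.208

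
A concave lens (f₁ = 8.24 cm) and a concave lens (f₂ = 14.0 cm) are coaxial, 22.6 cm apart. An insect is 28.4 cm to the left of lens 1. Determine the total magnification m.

m = +0.0732

f₁ = −8.24 cm (diverging).
Lens 1: 1/d_i1 = 1/(-8.24) − 1/(28.4) = -0.1566, so d_i1 = -6.387 cm; m₁ = −d_i1/d_o1 = +0.2249.
d_o2 = 22.6 − (-6.387) = 28.99 cm.
f₂ = −14.0 cm (diverging).
Lens 2: 1/d_i2 = 1/(-14.0) − 1/(28.99) = -0.1059, so d_i2 = -9.441 cm; m₂ = −d_i2/d_o2 = +0.3257.
m = m₁·m₂ = (+0.2249)(+0.3257) = +0.0732.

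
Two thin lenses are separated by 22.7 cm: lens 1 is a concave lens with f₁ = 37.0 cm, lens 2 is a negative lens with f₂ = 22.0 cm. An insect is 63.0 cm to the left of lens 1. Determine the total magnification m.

f₁ = −37.0 cm (diverging).
Lens 1: 1/d_i1 = 1/(-37.0) − 1/(63.0) = -0.04290, so d_i1 = -23.31 cm; m₁ = −d_i1/d_o1 = +0.3700.
d_o2 = 22.7 − (-23.31) = 46.01 cm.
f₂ = −22.0 cm (diverging).
Lens 2: 1/d_i2 = 1/(-22.0) − 1/(46.01) = -0.06719, so d_i2 = -14.88 cm; m₂ = −d_i2/d_o2 = +0.3235.
m = m₁·m₂ = (+0.3700)(+0.3235) = +0.120.

m = +0.120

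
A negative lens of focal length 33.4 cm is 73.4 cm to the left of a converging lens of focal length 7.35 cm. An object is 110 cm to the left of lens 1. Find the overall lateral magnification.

f₁ = −33.4 cm (diverging).
Lens 1: 1/d_i1 = 1/(-33.4) − 1/(110) = -0.03903, so d_i1 = -25.62 cm; m₁ = −d_i1/d_o1 = +0.2329.
d_o2 = 73.4 − (-25.62) = 99.02 cm.
Lens 2: 1/d_i2 = 1/(7.35) − 1/(99.02) = 0.1260, so d_i2 = 7.939 cm; m₂ = −d_i2/d_o2 = -0.08018.
m = m₁·m₂ = (+0.2329)(-0.08018) = -0.0187.

m = -0.0187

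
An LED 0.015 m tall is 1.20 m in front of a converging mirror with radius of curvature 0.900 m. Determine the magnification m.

f = R/2 = 0.900/2 = 0.4500 m.
1/d_i = 1/f − 1/d_o = 1/(0.4500) − 1/(1.20) = 1.389, so d_i = 0.7200 m.
m = −d_i/d_o = −(0.7200)/(1.20) = -0.600.
The image is real, inverted and reduced, in front of the mirror.

m = -0.600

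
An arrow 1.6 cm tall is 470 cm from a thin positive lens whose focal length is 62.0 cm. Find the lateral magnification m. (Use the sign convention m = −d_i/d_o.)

1/d_i = 1/f − 1/d_o = 1/(62.00) − 1/(470) = 0.01400, so d_i = 71.42 cm.
m = −d_i/d_o = −(71.42)/(470) = -0.152.
The image is real, inverted and reduced, on the far side of the lens.

m = -0.152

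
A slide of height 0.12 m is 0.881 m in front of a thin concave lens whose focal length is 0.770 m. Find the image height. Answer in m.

For a concave lens, f = -0.770 m.
1/d_i = 1/f − 1/d_o = 1/(-0.7700) − 1/(0.881) = -2.434, so d_i = -0.4109 m.
m = −d_i/d_o = +0.4664.
|h_i| = |m|·h_o = 0.4664 × 0.12 = 0.0560 m. The image is virtual, upright and reduced, on the same side as the object.

0.0560 m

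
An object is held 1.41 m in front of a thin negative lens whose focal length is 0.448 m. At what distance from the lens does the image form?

For a negative lens, f = -0.448 m.
Lens equation: 1/s_i = 1/f − 1/s_o = 1/(-0.4480) − 1/(1.41) = -2.232 − 0.7092 = -2.941, so s_i = -0.340 m.
The image is virtual, upright and reduced, on the same side as the object.

0.340 m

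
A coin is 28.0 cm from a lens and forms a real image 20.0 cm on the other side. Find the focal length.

Real image ⇒ d_i = +20.0 cm.
1/f = 1/d_o + 1/d_i = 1/(28.0) + 1/(20.0) = 0.08571, so f = 11.7 cm.
Since f is positive, the lens is converging.

f = 11.7 cm (converging)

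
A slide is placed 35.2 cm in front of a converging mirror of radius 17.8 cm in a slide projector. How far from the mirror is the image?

f = R/2 = 17.8/2 = 8.900 cm.
Mirror equation: 1/s_i = 1/f − 1/s_o = 1/(8.900) − 1/(35.2) = 0.1124 − 0.02841 = 0.08395, so s_i = 11.9 cm.
The image is real, inverted and reduced, in front of the mirror.

11.9 cm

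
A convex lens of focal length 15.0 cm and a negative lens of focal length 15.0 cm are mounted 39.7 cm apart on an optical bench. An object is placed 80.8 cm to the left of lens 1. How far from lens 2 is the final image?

8.80 cm

Lens 1: 1/d_i1 = 1/f₁ − 1/d_o1 = 1/(15.0) − 1/(80.8) = 0.05429, so d_i1 = 18.42 cm.
The intermediate image is 18.42 cm to the right of lens 1, which is 39.7 − (18.42) = 21.28 cm to the left of lens 2, so d_o2 = +21.28 cm.
Lens 2 is diverging, so f₂ = −15.0 cm.
Lens 2: 1/d_i2 = 1/f₂ − 1/d_o2 = 1/(-15.0) − 1/(21.28) = -0.1137, so d_i2 = -8.80 cm.
The final image is virtual, 8.80 cm to the left of lens 2 (overall magnification ≈ -0.094).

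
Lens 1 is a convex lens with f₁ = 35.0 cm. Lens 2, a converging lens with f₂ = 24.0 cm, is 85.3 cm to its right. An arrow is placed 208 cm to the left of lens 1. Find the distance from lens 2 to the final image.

Lens 1: 1/d_i1 = 1/f₁ − 1/d_o1 = 1/(35.0) − 1/(208) = 0.02376, so d_i1 = 42.08 cm.
The intermediate image is 42.08 cm to the right of lens 1, which is 85.3 − (42.08) = 43.22 cm to the left of lens 2, so d_o2 = +43.22 cm.
Lens 2: 1/d_i2 = 1/f₂ − 1/d_o2 = 1/(24.0) − 1/(43.22) = 0.01853, so d_i2 = 54.0 cm.
The final image is real, 54.0 cm to the right of lens 2 (overall magnification ≈ 0.25).

54.0 cm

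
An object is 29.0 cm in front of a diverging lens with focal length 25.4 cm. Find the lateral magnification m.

m = +0.467

For a diverging lens, f = -25.4 cm.
1/d_i = 1/f − 1/d_o = 1/(-25.40) − 1/(29.0) = -0.07385, so d_i = -13.54 cm.
m = −d_i/d_o = −(-13.54)/(29.0) = +0.467.
The image is virtual, upright and reduced, on the same side as the object.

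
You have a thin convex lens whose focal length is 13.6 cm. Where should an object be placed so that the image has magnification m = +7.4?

11.8 cm

m = −d_i/d_o ⇒ d_i = −m·d_o.
1/f = 1/d_o + 1/d_i = 1/d_o − 1/(m·d_o) = (1 − 1/m)/d_o, so d_o = f(1 − 1/m) = (13.60)(1 − 1/(+7.4)) = 11.8 cm.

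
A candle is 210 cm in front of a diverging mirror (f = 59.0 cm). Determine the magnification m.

m = +0.219

For a diverging mirror, f = -59.0 cm.
1/d_i = 1/f − 1/d_o = 1/(-59.00) − 1/(210) = -0.02171, so d_i = -46.06 cm.
m = −d_i/d_o = −(-46.06)/(210) = +0.219.
The image is virtual, upright and reduced, behind the mirror.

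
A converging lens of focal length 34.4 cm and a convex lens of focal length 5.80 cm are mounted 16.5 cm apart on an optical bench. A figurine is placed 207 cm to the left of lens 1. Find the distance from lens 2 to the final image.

Lens 1: 1/d_i1 = 1/f₁ − 1/d_o1 = 1/(34.4) − 1/(207) = 0.02424, so d_i1 = 41.26 cm.
The intermediate image is 41.26 cm to the right of lens 1, which lies 24.76 cm to the right of lens 2 — a virtual object — so d_o2 = −24.76 cm.
Lens 2: 1/d_i2 = 1/f₂ − 1/d_o2 = 1/(5.80) − 1/(-24.76) = 0.2128, so d_i2 = 4.70 cm.
The final image is real, 4.70 cm to the right of lens 2 (overall magnification ≈ -0.038).

4.70 cm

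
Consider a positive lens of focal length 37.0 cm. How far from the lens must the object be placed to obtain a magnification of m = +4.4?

28.6 cm

m = −d_i/d_o ⇒ d_i = −m·d_o.
1/f = 1/d_o + 1/d_i = 1/d_o − 1/(m·d_o) = (1 − 1/m)/d_o, so d_o = f(1 − 1/m) = (37.00)(1 − 1/(+4.4)) = 28.6 cm.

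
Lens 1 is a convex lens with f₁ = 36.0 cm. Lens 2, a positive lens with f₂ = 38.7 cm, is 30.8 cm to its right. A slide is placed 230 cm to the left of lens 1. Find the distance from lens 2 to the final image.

Lens 1: 1/d_i1 = 1/f₁ − 1/d_o1 = 1/(36.0) − 1/(230) = 0.02343, so d_i1 = 42.68 cm.
The intermediate image is 42.68 cm to the right of lens 1, which lies 11.88 cm to the right of lens 2 — a virtual object — so d_o2 = −11.88 cm.
Lens 2: 1/d_i2 = 1/f₂ − 1/d_o2 = 1/(38.7) − 1/(-11.88) = 0.1100, so d_i2 = 9.09 cm.
The final image is real, 9.09 cm to the right of lens 2 (overall magnification ≈ -0.14).

9.09 cm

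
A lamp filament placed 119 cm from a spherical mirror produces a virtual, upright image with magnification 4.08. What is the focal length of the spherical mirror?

f = 158 cm (concave)

m = −d_i/d_o ⇒ d_i = −m·d_o = −(+4.08)·(119) = -485.5 cm.
1/f = 1/d_o + 1/d_i = 1/(119) + 1/(-485.5) = 0.006344, so f = 158 cm.
Since f is positive, the spherical mirror is concave.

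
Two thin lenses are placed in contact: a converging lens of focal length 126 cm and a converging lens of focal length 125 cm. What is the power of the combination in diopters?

P = +1.59 D

P₁ = 1/f₁ = 1/(1.26 m) = +0.7937 D; P₂ = 1/f₂ = 1/(1.25 m) = +0.8000 D.
For thin lenses in contact, P = P₁ + P₂ = (+0.7937) + (+0.8000) = +1.59 D.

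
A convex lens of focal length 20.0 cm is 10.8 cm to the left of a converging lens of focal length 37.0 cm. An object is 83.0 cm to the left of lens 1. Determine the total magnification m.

Lens 1: 1/d_i1 = 1/(20.0) − 1/(83.0) = 0.03795, so d_i1 = 26.35 cm; m₁ = −d_i1/d_o1 = -0.3175.
d_o2 = 10.8 − (26.35) = -15.55 cm (virtual object).
Lens 2: 1/d_i2 = 1/(37.0) − 1/(-15.55) = 0.09134, so d_i2 = 10.95 cm; m₂ = −d_i2/d_o2 = +0.7041.
m = m₁·m₂ = (-0.3175)(+0.7041) = -0.224.

m = -0.224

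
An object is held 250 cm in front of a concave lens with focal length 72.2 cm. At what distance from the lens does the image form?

56.0 cm

For a concave lens, f = -72.2 cm.
Thin-lens equation: 1/s_i = 1/f − 1/s_o = 1/(-72.20) − 1/(250) = -0.01385 − 0.004000 = -0.01785, so s_i = -56.0 cm.
The image is virtual, upright and reduced, on the same side as the object.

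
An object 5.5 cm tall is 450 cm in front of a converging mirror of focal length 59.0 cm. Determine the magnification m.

1/d_i = 1/f − 1/d_o = 1/(59.00) − 1/(450) = 0.01473, so d_i = 67.90 cm.
m = −d_i/d_o = −(67.90)/(450) = -0.151.
The image is real, inverted and reduced, in front of the mirror.

m = -0.151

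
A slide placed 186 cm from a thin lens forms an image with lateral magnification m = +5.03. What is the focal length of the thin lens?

f = 232 cm (converging)

m = −d_i/d_o ⇒ d_i = −m·d_o = −(+5.03)·(186) = -935.6 cm.
1/f = 1/d_o + 1/d_i = 1/(186) + 1/(-935.6) = 0.004308, so f = 232 cm.
Since f is positive, the thin lens is converging.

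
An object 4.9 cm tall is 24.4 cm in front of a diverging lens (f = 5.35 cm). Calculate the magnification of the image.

m = +0.180

For a diverging lens, f = -5.35 cm.
1/d_i = 1/f − 1/d_o = 1/(-5.350) − 1/(24.4) = -0.2279, so d_i = -4.388 cm.
m = −d_i/d_o = −(-4.388)/(24.4) = +0.180.
The image is virtual, upright and reduced, on the same side as the object.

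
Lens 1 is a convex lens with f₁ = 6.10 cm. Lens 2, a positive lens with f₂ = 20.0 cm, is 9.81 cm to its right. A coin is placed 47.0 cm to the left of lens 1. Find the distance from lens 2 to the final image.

Lens 1: 1/d_i1 = 1/f₁ − 1/d_o1 = 1/(6.10) − 1/(47.0) = 0.1427, so d_i1 = 7.010 cm.
The intermediate image is 7.010 cm to the right of lens 1, which is 9.81 − (7.010) = 2.800 cm to the left of lens 2, so d_o2 = +2.800 cm.
Lens 2: 1/d_i2 = 1/f₂ − 1/d_o2 = 1/(20.0) − 1/(2.800) = -0.3071, so d_i2 = -3.26 cm.
The final image is virtual, 3.26 cm to the left of lens 2 (overall magnification ≈ -0.17).

3.26 cm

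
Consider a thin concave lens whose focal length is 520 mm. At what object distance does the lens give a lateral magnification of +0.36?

924 mm

For a concave lens, f = -520 mm.
m = −d_i/d_o ⇒ d_i = −m·d_o.
1/f = 1/d_o + 1/d_i = 1/d_o − 1/(m·d_o) = (1 − 1/m)/d_o, so d_o = f(1 − 1/m) = (-520.0)(1 − 1/(+0.36)) = 924 mm.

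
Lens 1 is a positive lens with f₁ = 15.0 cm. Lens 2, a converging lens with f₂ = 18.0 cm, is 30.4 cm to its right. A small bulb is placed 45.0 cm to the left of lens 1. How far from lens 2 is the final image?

14.1 cm

Lens 1: 1/d_i1 = 1/f₁ − 1/d_o1 = 1/(15.0) − 1/(45.0) = 0.04444, so d_i1 = 22.50 cm.
The intermediate image is 22.50 cm to the right of lens 1, which is 30.4 − (22.50) = 7.900 cm to the left of lens 2, so d_o2 = +7.900 cm.
Lens 2: 1/d_i2 = 1/f₂ − 1/d_o2 = 1/(18.0) − 1/(7.900) = -0.07103, so d_i2 = -14.1 cm.
The final image is virtual, 14.1 cm to the left of lens 2 (overall magnification ≈ -0.89).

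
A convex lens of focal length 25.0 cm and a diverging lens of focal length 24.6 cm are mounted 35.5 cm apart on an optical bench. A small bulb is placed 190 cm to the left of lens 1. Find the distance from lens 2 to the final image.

5.27 cm

Lens 1: 1/d_i1 = 1/f₁ − 1/d_o1 = 1/(25.0) − 1/(190) = 0.03474, so d_i1 = 28.79 cm.
The intermediate image is 28.79 cm to the right of lens 1, which is 35.5 − (28.79) = 6.710 cm to the left of lens 2, so d_o2 = +6.710 cm.
Lens 2 is diverging, so f₂ = −24.6 cm.
Lens 2: 1/d_i2 = 1/f₂ − 1/d_o2 = 1/(-24.6) − 1/(6.710) = -0.1897, so d_i2 = -5.27 cm.
The final image is virtual, 5.27 cm to the left of lens 2 (overall magnification ≈ -0.12).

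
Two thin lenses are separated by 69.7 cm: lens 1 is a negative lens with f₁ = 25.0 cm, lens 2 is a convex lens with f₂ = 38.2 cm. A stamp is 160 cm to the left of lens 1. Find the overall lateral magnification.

m = -0.0972

f₁ = −25.0 cm (diverging).
Lens 1: 1/d_i1 = 1/(-25.0) − 1/(160) = -0.04625, so d_i1 = -21.62 cm; m₁ = −d_i1/d_o1 = +0.1351.
d_o2 = 69.7 − (-21.62) = 91.32 cm.
Lens 2: 1/d_i2 = 1/(38.2) − 1/(91.32) = 0.01523, so d_i2 = 65.67 cm; m₂ = −d_i2/d_o2 = -0.7191.
m = m₁·m₂ = (+0.1351)(-0.7191) = -0.0972.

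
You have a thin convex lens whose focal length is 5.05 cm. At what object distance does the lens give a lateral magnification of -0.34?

m = −d_i/d_o ⇒ d_i = −m·d_o.
1/f = 1/d_o + 1/d_i = 1/d_o − 1/(m·d_o) = (1 − 1/m)/d_o, so d_o = f(1 − 1/m) = (5.050)(1 − 1/(-0.34)) = 19.9 cm.

19.9 cm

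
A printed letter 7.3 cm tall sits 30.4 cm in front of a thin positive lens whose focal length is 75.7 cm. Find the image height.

1/d_i = 1/f − 1/d_o = 1/(75.70) − 1/(30.4) = -0.01968, so d_i = -50.80 cm.
m = −d_i/d_o = +1.671.
|h_i| = |m|·h_o = 1.671 × 7.3 = 12.2 cm. The image is virtual, upright and enlarged, on the same side as the object.

12.2 cm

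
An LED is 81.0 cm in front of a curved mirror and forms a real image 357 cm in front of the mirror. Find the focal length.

f = 66.0 cm (concave)

Real image ⇒ d_i = +357 cm.
1/f = 1/d_o + 1/d_i = 1/(81.0) + 1/(357) = 0.01515, so f = 66.0 cm.
Since f is positive, the curved mirror is concave.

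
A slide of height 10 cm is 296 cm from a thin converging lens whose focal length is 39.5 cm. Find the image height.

1.54 cm

1/d_i = 1/f − 1/d_o = 1/(39.50) − 1/(296) = 0.02194, so d_i = 45.58 cm.
m = −d_i/d_o = -0.1540.
|h_i| = |m|·h_o = 0.1540 × 10 = 1.54 cm. The image is real, inverted and reduced, on the far side of the lens.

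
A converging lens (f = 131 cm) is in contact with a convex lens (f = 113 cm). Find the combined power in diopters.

P₁ = 1/f₁ = 1/(1.31 m) = +0.7634 D; P₂ = 1/f₂ = 1/(1.13 m) = +0.8850 D.
For thin lenses in contact, P = P₁ + P₂ = (+0.7634) + (+0.8850) = +1.65 D.

P = +1.65 D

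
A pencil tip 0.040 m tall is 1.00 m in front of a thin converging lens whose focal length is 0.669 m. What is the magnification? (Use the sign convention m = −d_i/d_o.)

m = -2.02

1/d_i = 1/f − 1/d_o = 1/(0.6690) − 1/(1.00) = 0.4948, so d_i = 2.021 m.
m = −d_i/d_o = −(2.021)/(1.00) = -2.02.
The image is real, inverted and enlarged, on the far side of the lens.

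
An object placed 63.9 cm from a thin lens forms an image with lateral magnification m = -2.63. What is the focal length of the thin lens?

m = −d_i/d_o ⇒ d_i = −m·d_o = −(-2.63)·(63.9) = 168.1 cm.
1/f = 1/d_o + 1/d_i = 1/(63.9) + 1/(168.1) = 0.02160, so f = 46.3 cm.
Since f is positive, the thin lens is converging.

f = 46.3 cm (converging)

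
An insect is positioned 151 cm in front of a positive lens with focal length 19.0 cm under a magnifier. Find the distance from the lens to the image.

21.7 cm

Lens equation: 1/s_i = 1/f − 1/s_o = 1/(19.00) − 1/(151) = 0.05263 − 0.006623 = 0.04601, so s_i = 21.7 cm.
The image is real, inverted and reduced, on the far side of the lens.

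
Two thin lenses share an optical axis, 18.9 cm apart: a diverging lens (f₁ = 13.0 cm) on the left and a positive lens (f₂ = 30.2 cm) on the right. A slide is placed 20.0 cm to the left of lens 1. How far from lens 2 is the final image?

236 cm

Lens 1 is diverging, so f₁ = −13.0 cm.
Lens 1: 1/d_i1 = 1/f₁ − 1/d_o1 = 1/(-13.0) − 1/(20.0) = -0.1269, so d_i1 = -7.879 cm.
The intermediate image is 7.879 cm to the left of lens 1 (virtual), which is 18.9 − (-7.879) = 26.78 cm to the left of lens 2, so d_o2 = +26.78 cm.
Lens 2: 1/d_i2 = 1/f₂ − 1/d_o2 = 1/(30.2) − 1/(26.78) = -0.004229, so d_i2 = -236 cm.
The final image is virtual, 236 cm to the left of lens 2 (overall magnification ≈ 3.5).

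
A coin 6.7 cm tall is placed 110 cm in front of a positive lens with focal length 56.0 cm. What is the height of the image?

6.95 cm

1/d_i = 1/f − 1/d_o = 1/(56.00) − 1/(110) = 0.008766, so d_i = 114.1 cm.
m = −d_i/d_o = -1.037.
|h_i| = |m|·h_o = 1.037 × 6.7 = 6.95 cm. The image is real, inverted and enlarged, on the far side of the lens.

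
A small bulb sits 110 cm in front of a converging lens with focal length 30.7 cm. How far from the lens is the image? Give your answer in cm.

42.6 cm

Thin-lens equation: 1/s_i = 1/f − 1/s_o = 1/(30.70) − 1/(110) = 0.03257 − 0.009091 = 0.02348, so s_i = 42.6 cm.
The image is real, inverted and reduced, on the far side of the lens.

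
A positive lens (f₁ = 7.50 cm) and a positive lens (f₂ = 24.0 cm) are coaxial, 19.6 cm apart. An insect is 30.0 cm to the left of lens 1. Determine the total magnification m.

m = -0.556

Lens 1: 1/d_i1 = 1/(7.50) − 1/(30.0) = 0.1000, so d_i1 = 10.00 cm; m₁ = −d_i1/d_o1 = -0.3333.
d_o2 = 19.6 − (10.00) = 9.600 cm.
Lens 2: 1/d_i2 = 1/(24.0) − 1/(9.600) = -0.06250, so d_i2 = -16.00 cm; m₂ = −d_i2/d_o2 = +1.667.
m = m₁·m₂ = (-0.3333)(+1.667) = -0.556.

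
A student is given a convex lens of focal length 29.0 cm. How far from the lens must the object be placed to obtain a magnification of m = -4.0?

36.2 cm

m = −d_i/d_o ⇒ d_i = −m·d_o.
1/f = 1/d_o + 1/d_i = 1/d_o − 1/(m·d_o) = (1 − 1/m)/d_o, so d_o = f(1 − 1/m) = (29.00)(1 − 1/(-4.0)) = 36.2 cm.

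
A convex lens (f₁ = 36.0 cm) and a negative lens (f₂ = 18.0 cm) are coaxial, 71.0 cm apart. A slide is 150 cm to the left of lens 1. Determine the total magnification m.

Lens 1: 1/d_i1 = 1/(36.0) − 1/(150) = 0.02111, so d_i1 = 47.37 cm; m₁ = −d_i1/d_o1 = -0.3158.
d_o2 = 71.0 − (47.37) = 23.63 cm.
f₂ = −18.0 cm (diverging).
Lens 2: 1/d_i2 = 1/(-18.0) − 1/(23.63) = -0.09787, so d_i2 = -10.22 cm; m₂ = −d_i2/d_o2 = +0.4324.
m = m₁·m₂ = (-0.3158)(+0.4324) = -0.137.

m = -0.137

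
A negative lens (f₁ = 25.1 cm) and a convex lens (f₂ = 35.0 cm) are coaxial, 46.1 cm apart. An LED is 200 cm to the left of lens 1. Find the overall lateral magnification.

f₁ = −25.1 cm (diverging).
Lens 1: 1/d_i1 = 1/(-25.1) − 1/(200) = -0.04484, so d_i1 = -22.30 cm; m₁ = −d_i1/d_o1 = +0.1115.
d_o2 = 46.1 − (-22.30) = 68.40 cm.
Lens 2: 1/d_i2 = 1/(35.0) − 1/(68.40) = 0.01395, so d_i2 = 71.68 cm; m₂ = −d_i2/d_o2 = -1.048.
m = m₁·m₂ = (+0.1115)(-1.048) = -0.117.

m = -0.117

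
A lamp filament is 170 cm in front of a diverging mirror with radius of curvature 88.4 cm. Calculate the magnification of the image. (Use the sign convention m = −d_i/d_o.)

m = +0.206

f = R/2 = 88.4/2 = 44.20 cm; for a diverging mirror, f = -44.20 cm.
1/d_i = 1/f − 1/d_o = 1/(-44.20) − 1/(170) = -0.02851, so d_i = -35.08 cm.
m = −d_i/d_o = −(-35.08)/(170) = +0.206.
The image is virtual, upright and reduced, behind the mirror.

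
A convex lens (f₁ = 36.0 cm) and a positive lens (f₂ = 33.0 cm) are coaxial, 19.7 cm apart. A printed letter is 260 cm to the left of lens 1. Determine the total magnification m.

Lens 1: 1/d_i1 = 1/(36.0) − 1/(260) = 0.02393, so d_i1 = 41.79 cm; m₁ = −d_i1/d_o1 = -0.1607.
d_o2 = 19.7 − (41.79) = -22.09 cm (virtual object).
Lens 2: 1/d_i2 = 1/(33.0) − 1/(-22.09) = 0.07557, so d_i2 = 13.23 cm; m₂ = −d_i2/d_o2 = +0.5990.
m = m₁·m₂ = (-0.1607)(+0.5990) = -0.0963.

m = -0.0963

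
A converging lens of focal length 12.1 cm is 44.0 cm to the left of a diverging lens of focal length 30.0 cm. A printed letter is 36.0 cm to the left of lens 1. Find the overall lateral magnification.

Lens 1: 1/d_i1 = 1/(12.1) − 1/(36.0) = 0.05487, so d_i1 = 18.23 cm; m₁ = −d_i1/d_o1 = -0.5064.
d_o2 = 44.0 − (18.23) = 25.77 cm.
f₂ = −30.0 cm (diverging).
Lens 2: 1/d_i2 = 1/(-30.0) − 1/(25.77) = -0.07214, so d_i2 = -13.86 cm; m₂ = −d_i2/d_o2 = +0.5379.
m = m₁·m₂ = (-0.5064)(+0.5379) = -0.272.

m = -0.272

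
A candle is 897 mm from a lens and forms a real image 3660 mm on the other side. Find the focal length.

Real image ⇒ d_i = +3660 mm.
1/f = 1/d_o + 1/d_i = 1/(897) + 1/(3660) = 0.001388, so f = 720 mm.
Since f is positive, the lens is converging.

f = 720 mm (converging)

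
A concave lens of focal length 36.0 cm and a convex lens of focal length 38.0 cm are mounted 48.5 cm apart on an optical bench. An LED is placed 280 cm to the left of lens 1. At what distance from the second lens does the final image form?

Lens 1 is diverging, so f₁ = −36.0 cm.
Lens 1: 1/d_i1 = 1/f₁ − 1/d_o1 = 1/(-36.0) − 1/(280) = -0.03135, so d_i1 = -31.90 cm.
The intermediate image is 31.90 cm to the left of lens 1 (virtual), which is 48.5 − (-31.90) = 80.40 cm to the left of lens 2, so d_o2 = +80.40 cm.
Lens 2: 1/d_i2 = 1/f₂ − 1/d_o2 = 1/(38.0) − 1/(80.40) = 0.01388, so d_i2 = 72.1 cm.
The final image is real, 72.1 cm to the right of lens 2 (overall magnification ≈ -0.10).

72.1 cm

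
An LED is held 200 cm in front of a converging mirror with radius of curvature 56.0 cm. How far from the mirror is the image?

32.6 cm

f = R/2 = 56.0/2 = 28.00 cm.
Mirror equation: 1/d_i = 1/f − 1/d_o = 1/(28.00) − 1/(200) = 0.03571 − 0.005000 = 0.03071, so d_i = 32.6 cm.
The image is real, inverted and reduced, in front of the mirror.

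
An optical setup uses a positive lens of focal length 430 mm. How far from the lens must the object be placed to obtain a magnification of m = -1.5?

717 mm

m = −d_i/d_o ⇒ d_i = −m·d_o.
1/f = 1/d_o + 1/d_i = 1/d_o − 1/(m·d_o) = (1 − 1/m)/d_o, so d_o = f(1 − 1/m) = (430.0)(1 − 1/(-1.5)) = 717 mm.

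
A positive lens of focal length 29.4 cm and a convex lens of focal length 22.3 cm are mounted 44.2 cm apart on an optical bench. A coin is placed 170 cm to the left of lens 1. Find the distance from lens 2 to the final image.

Lens 1: 1/d_i1 = 1/f₁ − 1/d_o1 = 1/(29.4) − 1/(170) = 0.02813, so d_i1 = 35.55 cm.
The intermediate image is 35.55 cm to the right of lens 1, which is 44.2 − (35.55) = 8.650 cm to the left of lens 2, so d_o2 = +8.650 cm.
Lens 2: 1/d_i2 = 1/f₂ − 1/d_o2 = 1/(22.3) − 1/(8.650) = -0.07076, so d_i2 = -14.1 cm.
The final image is virtual, 14.1 cm to the left of lens 2 (overall magnification ≈ -0.34).

14.1 cm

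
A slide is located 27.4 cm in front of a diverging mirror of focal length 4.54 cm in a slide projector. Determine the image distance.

3.89 cm

For a diverging mirror, f = -4.54 cm.
Mirror equation: 1/q = 1/f − 1/p = 1/(-4.540) − 1/(27.4) = -0.2203 − 0.03650 = -0.2568, so q = -3.89 cm.
The image is virtual, upright and reduced, behind the mirror.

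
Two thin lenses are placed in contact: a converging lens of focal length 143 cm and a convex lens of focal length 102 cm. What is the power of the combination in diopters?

P₁ = 1/f₁ = 1/(1.43 m) = +0.6993 D; P₂ = 1/f₂ = 1/(1.02 m) = +0.9804 D.
For thin lenses in contact, P = P₁ + P₂ = (+0.6993) + (+0.9804) = +1.68 D.

P = +1.68 D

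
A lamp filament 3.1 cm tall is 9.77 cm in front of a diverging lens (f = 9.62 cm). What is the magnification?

m = +0.496

For a diverging lens, f = -9.62 cm.
1/d_i = 1/f − 1/d_o = 1/(-9.620) − 1/(9.77) = -0.2063, so d_i = -4.847 cm.
m = −d_i/d_o = −(-4.847)/(9.77) = +0.496.
The image is virtual, upright and reduced, on the same side as the object.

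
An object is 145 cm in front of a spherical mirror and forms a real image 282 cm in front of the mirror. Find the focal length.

f = 95.8 cm (concave)

Real image ⇒ d_i = +282 cm.
1/f = 1/d_o + 1/d_i = 1/(145) + 1/(282) = 0.01044, so f = 95.8 cm.
Since f is positive, the spherical mirror is concave.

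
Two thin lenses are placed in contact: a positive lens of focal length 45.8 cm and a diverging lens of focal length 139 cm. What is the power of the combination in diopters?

P = +1.46 D

P₁ = 1/f₁ = 1/(0.458 m) = +2.183 D; P₂ = 1/f₂ = 1/(-1.39 m) = -0.7194 D.
For thin lenses in contact, P = P₁ + P₂ = (+2.183) + (-0.7194) = +1.46 D.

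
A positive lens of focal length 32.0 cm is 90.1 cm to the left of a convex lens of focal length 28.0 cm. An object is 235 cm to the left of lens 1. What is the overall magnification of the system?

m = +0.176

Lens 1: 1/d_i1 = 1/(32.0) − 1/(235) = 0.02699, so d_i1 = 37.04 cm; m₁ = −d_i1/d_o1 = -0.1576.
d_o2 = 90.1 − (37.04) = 53.06 cm.
Lens 2: 1/d_i2 = 1/(28.0) − 1/(53.06) = 0.01687, so d_i2 = 59.28 cm; m₂ = −d_i2/d_o2 = -1.117.
m = m₁·m₂ = (-0.1576)(-1.117) = +0.176.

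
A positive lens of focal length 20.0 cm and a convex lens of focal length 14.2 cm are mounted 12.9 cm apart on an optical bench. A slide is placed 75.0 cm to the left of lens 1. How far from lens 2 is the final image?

7.14 cm

Lens 1: 1/d_i1 = 1/f₁ − 1/d_o1 = 1/(20.0) − 1/(75.0) = 0.03667, so d_i1 = 27.27 cm.
The intermediate image is 27.27 cm to the right of lens 1, which lies 14.37 cm to the right of lens 2 — a virtual object — so d_o2 = −14.37 cm.
Lens 2: 1/d_i2 = 1/f₂ − 1/d_o2 = 1/(14.2) − 1/(-14.37) = 0.1400, so d_i2 = 7.14 cm.
The final image is real, 7.14 cm to the right of lens 2 (overall magnification ≈ -0.18).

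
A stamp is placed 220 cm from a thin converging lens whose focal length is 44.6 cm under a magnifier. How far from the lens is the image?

Lens equation: 1/v = 1/f − 1/u = 1/(44.60) − 1/(220) = 0.02242 − 0.004545 = 0.01788, so v = 55.9 cm.
The image is real, inverted and reduced, on the far side of the lens.

55.9 cm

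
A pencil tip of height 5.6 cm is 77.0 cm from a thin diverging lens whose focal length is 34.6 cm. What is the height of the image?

For a diverging lens, f = -34.6 cm.
1/d_i = 1/f − 1/d_o = 1/(-34.60) − 1/(77.0) = -0.04189, so d_i = -23.87 cm.
m = −d_i/d_o = +0.3100.
|h_i| = |m|·h_o = 0.3100 × 5.6 = 1.74 cm. The image is virtual, upright and reduced, on the same side as the object.

1.74 cm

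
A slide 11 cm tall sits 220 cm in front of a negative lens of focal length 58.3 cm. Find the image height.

For a negative lens, f = -58.3 cm.
1/d_i = 1/f − 1/d_o = 1/(-58.30) − 1/(220) = -0.02170, so d_i = -46.09 cm.
m = −d_i/d_o = +0.2095.
|h_i| = |m|·h_o = 0.2095 × 11 = 2.30 cm. The image is virtual, upright and reduced, on the same side as the object.

2.30 cm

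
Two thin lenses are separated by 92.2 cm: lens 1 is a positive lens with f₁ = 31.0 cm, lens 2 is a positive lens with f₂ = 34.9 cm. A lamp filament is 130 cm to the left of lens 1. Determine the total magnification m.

Lens 1: 1/d_i1 = 1/(31.0) − 1/(130) = 0.02457, so d_i1 = 40.71 cm; m₁ = −d_i1/d_o1 = -0.3132.
d_o2 = 92.2 − (40.71) = 51.49 cm.
Lens 2: 1/d_i2 = 1/(34.9) − 1/(51.49) = 0.009232, so d_i2 = 108.3 cm; m₂ = −d_i2/d_o2 = -2.104.
m = m₁·m₂ = (-0.3132)(-2.104) = +0.659.

m = +0.659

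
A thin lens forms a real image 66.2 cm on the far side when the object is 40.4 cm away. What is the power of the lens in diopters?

d_i = +66.2 cm.
1/f = 1/d_o + 1/d_i = 1/(40.4) + 1/(66.2) = 0.03986 cm⁻¹.
f = 25.09 cm = 0.2509 m, so P = 1/f = +3.99 D.

P = +3.99 D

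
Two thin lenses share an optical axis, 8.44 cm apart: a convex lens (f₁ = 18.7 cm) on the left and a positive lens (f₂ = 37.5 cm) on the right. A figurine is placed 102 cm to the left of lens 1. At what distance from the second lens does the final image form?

Lens 1: 1/d_i1 = 1/f₁ − 1/d_o1 = 1/(18.7) − 1/(102) = 0.04367, so d_i1 = 22.90 cm.
The intermediate image is 22.90 cm to the right of lens 1, which lies 14.46 cm to the right of lens 2 — a virtual object — so d_o2 = −14.46 cm.
Lens 2: 1/d_i2 = 1/f₂ − 1/d_o2 = 1/(37.5) − 1/(-14.46) = 0.09582, so d_i2 = 10.4 cm.
The final image is real, 10.4 cm to the right of lens 2 (overall magnification ≈ -0.16).

10.4 cm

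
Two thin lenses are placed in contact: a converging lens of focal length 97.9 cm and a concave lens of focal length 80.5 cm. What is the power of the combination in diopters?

P = -0.221 D

P₁ = 1/f₁ = 1/(0.979 m) = +1.021 D; P₂ = 1/f₂ = 1/(-0.805 m) = -1.242 D.
For thin lenses in contact, P = P₁ + P₂ = (+1.021) + (-1.242) = -0.221 D.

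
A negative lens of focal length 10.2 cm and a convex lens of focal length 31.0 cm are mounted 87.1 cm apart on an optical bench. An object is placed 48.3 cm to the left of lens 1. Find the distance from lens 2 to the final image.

Lens 1 is diverging, so f₁ = −10.2 cm.
Lens 1: 1/d_i1 = 1/f₁ − 1/d_o1 = 1/(-10.2) − 1/(48.3) = -0.1187, so d_i1 = -8.422 cm.
The intermediate image is 8.422 cm to the left of lens 1 (virtual), which is 87.1 − (-8.422) = 95.52 cm to the left of lens 2, so d_o2 = +95.52 cm.
Lens 2: 1/d_i2 = 1/f₂ − 1/d_o2 = 1/(31.0) − 1/(95.52) = 0.02179, so d_i2 = 45.9 cm.
The final image is real, 45.9 cm to the right of lens 2 (overall magnification ≈ -0.084).

45.9 cm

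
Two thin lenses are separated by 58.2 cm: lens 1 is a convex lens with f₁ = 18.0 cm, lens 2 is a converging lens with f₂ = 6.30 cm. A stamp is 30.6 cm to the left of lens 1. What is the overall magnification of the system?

m = +1.10

Lens 1: 1/d_i1 = 1/(18.0) − 1/(30.6) = 0.02288, so d_i1 = 43.71 cm; m₁ = −d_i1/d_o1 = -1.428.
d_o2 = 58.2 − (43.71) = 14.49 cm.
Lens 2: 1/d_i2 = 1/(6.30) − 1/(14.49) = 0.08972, so d_i2 = 11.15 cm; m₂ = −d_i2/d_o2 = -0.7692.
m = m₁·m₂ = (-1.428)(-0.7692) = +1.10.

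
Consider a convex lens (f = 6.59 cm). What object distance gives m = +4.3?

m = −d_i/d_o ⇒ d_i = −m·d_o.
1/f = 1/d_o + 1/d_i = 1/d_o − 1/(m·d_o) = (1 − 1/m)/d_o, so d_o = f(1 − 1/m) = (6.590)(1 − 1/(+4.3)) = 5.06 cm.

5.06 cm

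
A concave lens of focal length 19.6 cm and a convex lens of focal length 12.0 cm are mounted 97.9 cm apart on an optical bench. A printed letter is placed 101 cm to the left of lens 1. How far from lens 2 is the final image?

Lens 1 is diverging, so f₁ = −19.6 cm.
Lens 1: 1/d_i1 = 1/f₁ − 1/d_o1 = 1/(-19.6) − 1/(101) = -0.06092, so d_i1 = -16.41 cm.
The intermediate image is 16.41 cm to the left of lens 1 (virtual), which is 97.9 − (-16.41) = 114.3 cm to the left of lens 2, so d_o2 = +114.3 cm.
Lens 2: 1/d_i2 = 1/f₂ − 1/d_o2 = 1/(12.0) − 1/(114.3) = 0.07458, so d_i2 = 13.4 cm.
The final image is real, 13.4 cm to the right of lens 2 (overall magnification ≈ -0.019).

13.4 cm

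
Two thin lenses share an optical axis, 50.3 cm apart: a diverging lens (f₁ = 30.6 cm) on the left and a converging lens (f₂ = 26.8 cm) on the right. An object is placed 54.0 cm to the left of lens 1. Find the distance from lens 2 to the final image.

43.5 cm

Lens 1 is diverging, so f₁ = −30.6 cm.
Lens 1: 1/d_i1 = 1/f₁ − 1/d_o1 = 1/(-30.6) − 1/(54.0) = -0.05120, so d_i1 = -19.53 cm.
The intermediate image is 19.53 cm to the left of lens 1 (virtual), which is 50.3 − (-19.53) = 69.83 cm to the left of lens 2, so d_o2 = +69.83 cm.
Lens 2: 1/d_i2 = 1/f₂ − 1/d_o2 = 1/(26.8) − 1/(69.83) = 0.02299, so d_i2 = 43.5 cm.
The final image is real, 43.5 cm to the right of lens 2 (overall magnification ≈ -0.23).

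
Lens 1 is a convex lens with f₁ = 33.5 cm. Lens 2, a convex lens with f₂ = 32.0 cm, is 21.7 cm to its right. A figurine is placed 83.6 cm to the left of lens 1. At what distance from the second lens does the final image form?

Lens 1: 1/d_i1 = 1/f₁ − 1/d_o1 = 1/(33.5) − 1/(83.6) = 0.01789, so d_i1 = 55.90 cm.
The intermediate image is 55.90 cm to the right of lens 1, which lies 34.20 cm to the right of lens 2 — a virtual object — so d_o2 = −34.20 cm.
Lens 2: 1/d_i2 = 1/f₂ − 1/d_o2 = 1/(32.0) − 1/(-34.20) = 0.06049, so d_i2 = 16.5 cm.
The final image is real, 16.5 cm to the right of lens 2 (overall magnification ≈ -0.32).

16.5 cm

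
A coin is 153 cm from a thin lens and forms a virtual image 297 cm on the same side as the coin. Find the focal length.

f = 316 cm (converging)

Virtual image ⇒ d_i = −297 cm.
1/f = 1/d_o + 1/d_i = 1/(153) + 1/(-297) = 0.003169, so f = 316 cm.
Since f is positive, the thin lens is converging.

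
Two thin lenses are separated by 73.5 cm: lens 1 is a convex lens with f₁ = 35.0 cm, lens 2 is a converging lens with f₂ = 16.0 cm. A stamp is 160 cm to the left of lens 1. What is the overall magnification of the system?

Lens 1: 1/d_i1 = 1/(35.0) − 1/(160) = 0.02232, so d_i1 = 44.80 cm; m₁ = −d_i1/d_o1 = -0.2800.
d_o2 = 73.5 − (44.80) = 28.70 cm.
Lens 2: 1/d_i2 = 1/(16.0) − 1/(28.70) = 0.02766, so d_i2 = 36.16 cm; m₂ = −d_i2/d_o2 = -1.260.
m = m₁·m₂ = (-0.2800)(-1.260) = +0.353.

m = +0.353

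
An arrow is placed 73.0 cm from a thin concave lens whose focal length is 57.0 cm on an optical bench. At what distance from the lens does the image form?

32.0 cm

For a concave lens, f = -57.0 cm.
Thin-lens equation: 1/s_i = 1/f − 1/s_o = 1/(-57.00) − 1/(73.0) = -0.01754 − 0.01370 = -0.03124, so s_i = -32.0 cm.
The image is virtual, upright and reduced, on the same side as the object.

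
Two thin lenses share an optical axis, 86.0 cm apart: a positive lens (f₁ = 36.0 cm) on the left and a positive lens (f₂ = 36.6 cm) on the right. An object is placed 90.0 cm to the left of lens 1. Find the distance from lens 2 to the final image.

Lens 1: 1/d_i1 = 1/f₁ − 1/d_o1 = 1/(36.0) − 1/(90.0) = 0.01667, so d_i1 = 60.00 cm.
The intermediate image is 60.00 cm to the right of lens 1, which is 86.0 − (60.00) = 26.00 cm to the left of lens 2, so d_o2 = +26.00 cm.
Lens 2: 1/d_i2 = 1/f₂ − 1/d_o2 = 1/(36.6) − 1/(26.00) = -0.01114, so d_i2 = -89.8 cm.
The final image is virtual, 89.8 cm to the left of lens 2 (overall magnification ≈ -2.3).

89.8 cm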